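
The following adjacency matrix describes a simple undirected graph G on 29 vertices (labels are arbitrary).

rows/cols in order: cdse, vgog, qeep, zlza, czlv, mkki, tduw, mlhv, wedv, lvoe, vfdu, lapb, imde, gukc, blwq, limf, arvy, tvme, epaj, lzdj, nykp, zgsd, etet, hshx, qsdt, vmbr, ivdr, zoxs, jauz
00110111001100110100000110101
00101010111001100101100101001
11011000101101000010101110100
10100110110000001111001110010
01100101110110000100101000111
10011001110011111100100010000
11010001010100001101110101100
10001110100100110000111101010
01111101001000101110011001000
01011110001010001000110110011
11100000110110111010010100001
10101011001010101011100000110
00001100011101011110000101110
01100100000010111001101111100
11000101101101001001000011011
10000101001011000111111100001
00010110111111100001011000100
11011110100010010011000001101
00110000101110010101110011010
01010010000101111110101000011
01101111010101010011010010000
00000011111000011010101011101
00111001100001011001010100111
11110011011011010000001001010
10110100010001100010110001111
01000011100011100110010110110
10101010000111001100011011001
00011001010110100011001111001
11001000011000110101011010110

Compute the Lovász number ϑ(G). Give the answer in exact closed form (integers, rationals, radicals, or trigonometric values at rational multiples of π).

sqrt(29)

Vertex gukc has 14 neighbors: vgog, qeep, mkki, imde, blwq, limf, arvy, lzdj, nykp, etet, hshx, qsdt, vmbr, ivdr.
deg(jauz) = 14; N(jauz) = {cdse, vgog, czlv, lvoe, vfdu, blwq, limf, tvme, lzdj, zgsd, etet, qsdt, ivdr, zoxs}.
Vertex qsdt has 14 neighbors: cdse, qeep, zlza, mkki, lvoe, gukc, blwq, epaj, nykp, zgsd, vmbr, ivdr, zoxs, jauz.
Vertex zgsd has 14 neighbors: tduw, mlhv, wedv, lvoe, vfdu, limf, arvy, epaj, nykp, etet, qsdt, vmbr, ivdr, jauz.
Regular of degree 14 on 29 vertices: Paley(29): SR with (k,λ,μ)=(14,6,7).
spec(A) ≈ [14.0, 2.193, -3.193] (distinct, 3 d.p.).
λ_max=14, λ_min=-sqrt(29)/2 - 1/2; ϑ = −29·λ_min/(λ_max−λ_min) = sqrt(29).
Numerically 5.385164807.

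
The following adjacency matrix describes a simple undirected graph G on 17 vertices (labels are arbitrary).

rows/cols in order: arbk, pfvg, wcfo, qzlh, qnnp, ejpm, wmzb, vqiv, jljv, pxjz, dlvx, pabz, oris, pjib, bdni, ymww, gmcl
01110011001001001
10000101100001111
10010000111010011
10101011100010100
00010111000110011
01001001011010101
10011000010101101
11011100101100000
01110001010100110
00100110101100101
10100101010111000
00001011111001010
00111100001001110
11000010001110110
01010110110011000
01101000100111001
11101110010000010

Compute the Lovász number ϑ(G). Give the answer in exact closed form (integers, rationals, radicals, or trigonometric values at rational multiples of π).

sqrt(17)

N(pxjz) = {wcfo, ejpm, wmzb, jljv, dlvx, pabz, bdni, gmcl}, |N(pxjz)| = 8.
Vertex jljv has 8 neighbors: pfvg, wcfo, qzlh, vqiv, pxjz, pabz, bdni, ymww.
Vertex qnnp has 8 neighbors: qzlh, ejpm, wmzb, vqiv, pabz, oris, ymww, gmcl.
deg(pjib) = 8; N(pjib) = {arbk, pfvg, wmzb, dlvx, pabz, oris, bdni, ymww}.
Every vertex has degree 8 (N=17); strongly regular (17,8,3,4).
spec(A) ≈ [8.0, 1.56155, -2.56155] (distinct, 5 d.p.).
Lovász: ϑ = −17(-sqrt(17)/2 - 1/2)/(8+-(-sqrt(17)/2 - 1/2)) = sqrt(17).
ϑ(G) ≈ 4.12311.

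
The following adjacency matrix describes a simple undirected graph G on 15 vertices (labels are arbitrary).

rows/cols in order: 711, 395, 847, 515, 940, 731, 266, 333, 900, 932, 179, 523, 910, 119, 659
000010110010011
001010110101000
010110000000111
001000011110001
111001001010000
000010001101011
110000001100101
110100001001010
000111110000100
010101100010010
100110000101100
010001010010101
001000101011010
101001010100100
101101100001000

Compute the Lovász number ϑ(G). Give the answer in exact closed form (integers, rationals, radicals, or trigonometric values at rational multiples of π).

N(179) = {711, 515, 940, 932, 523, 910}, |N(179)| = 6.
N(523) = {395, 731, 333, 179, 910, 659}, |N(523)| = 6.
N(266) = {711, 395, 900, 932, 910, 659}, |N(266)| = 6.
N(847) = {395, 515, 940, 910, 119, 659}, |N(847)| = 6.
Every vertex has degree 6 (N=15); Kneser K(6,2) on C(6,2)=15 vertices.
The 3 distinct eigenvalues: [6.0, 1.0, -3.0].
Lovász: ϑ = −15(-3)/(6+-1*(-3)) = 5.
= 5.000000… (decimal).

5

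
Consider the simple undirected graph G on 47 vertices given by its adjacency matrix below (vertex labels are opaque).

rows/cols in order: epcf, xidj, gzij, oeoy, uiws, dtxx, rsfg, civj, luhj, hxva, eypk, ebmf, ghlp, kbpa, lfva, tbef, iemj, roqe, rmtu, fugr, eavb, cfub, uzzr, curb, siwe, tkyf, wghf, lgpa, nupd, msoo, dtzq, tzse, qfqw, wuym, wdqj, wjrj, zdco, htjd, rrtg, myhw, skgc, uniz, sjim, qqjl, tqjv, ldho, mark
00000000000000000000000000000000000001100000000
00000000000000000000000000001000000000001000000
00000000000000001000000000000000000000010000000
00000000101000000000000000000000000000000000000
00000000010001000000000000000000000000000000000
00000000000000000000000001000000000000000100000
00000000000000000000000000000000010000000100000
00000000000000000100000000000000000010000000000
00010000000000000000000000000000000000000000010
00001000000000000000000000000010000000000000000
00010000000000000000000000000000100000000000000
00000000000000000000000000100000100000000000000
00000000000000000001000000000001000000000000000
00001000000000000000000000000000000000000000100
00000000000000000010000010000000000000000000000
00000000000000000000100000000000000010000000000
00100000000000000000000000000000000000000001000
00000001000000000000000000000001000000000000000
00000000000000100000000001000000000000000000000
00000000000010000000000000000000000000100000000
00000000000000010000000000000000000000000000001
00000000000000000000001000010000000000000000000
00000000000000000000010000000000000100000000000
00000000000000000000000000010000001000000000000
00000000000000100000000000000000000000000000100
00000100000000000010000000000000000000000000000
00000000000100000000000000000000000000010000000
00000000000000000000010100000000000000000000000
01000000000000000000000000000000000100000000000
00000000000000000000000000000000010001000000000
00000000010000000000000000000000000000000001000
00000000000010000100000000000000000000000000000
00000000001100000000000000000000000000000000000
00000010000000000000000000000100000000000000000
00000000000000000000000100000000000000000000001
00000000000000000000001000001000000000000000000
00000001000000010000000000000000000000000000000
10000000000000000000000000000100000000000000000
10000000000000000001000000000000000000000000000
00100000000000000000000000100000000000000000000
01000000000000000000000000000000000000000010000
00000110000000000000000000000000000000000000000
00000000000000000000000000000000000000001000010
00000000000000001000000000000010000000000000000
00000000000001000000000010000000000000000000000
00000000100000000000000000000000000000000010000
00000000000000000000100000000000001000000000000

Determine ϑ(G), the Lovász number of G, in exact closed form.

47*cos(pi/47)/(cos(pi/47) + 1)

Vertex cfub has 2 neighbors: uzzr, lgpa.
N(ldho) = {luhj, sjim}, |N(ldho)| = 2.
deg(civj) = 2; N(civj) = {roqe, zdco}.
Vertex fugr has 2 neighbors: ghlp, rrtg.
Regular of degree 2 on 47 vertices: connected 2-regular on 47 ⇒ C_{47}.
Distinct eigenvalues (to 6 d.p.): [2.0, 1.982155, 1.928938, 1.8413, 1.720803, 1.569599, 1.390385, 1.186359, 0.961164, 0.718816, 0.46364, 0.200191, -0.06683, -0.332659, -0.592551, -0.84187, -1.076165, -1.291256, -1.483304, -1.648883, -1.785038, -1.889338, -1.959923, -1.995534].
Lovász: ϑ = −47(-2*cos(pi/47))/(2+-(-1)*2*cos(pi/47)) = 47*cos(pi/47)/(cos(pi/47) + 1).
≈ 23.4737 (to 4 d.p.).
Check 23 ≤ 47*cos(pi/47)/(cos(pi/47) + 1) ≤ 24: both strict.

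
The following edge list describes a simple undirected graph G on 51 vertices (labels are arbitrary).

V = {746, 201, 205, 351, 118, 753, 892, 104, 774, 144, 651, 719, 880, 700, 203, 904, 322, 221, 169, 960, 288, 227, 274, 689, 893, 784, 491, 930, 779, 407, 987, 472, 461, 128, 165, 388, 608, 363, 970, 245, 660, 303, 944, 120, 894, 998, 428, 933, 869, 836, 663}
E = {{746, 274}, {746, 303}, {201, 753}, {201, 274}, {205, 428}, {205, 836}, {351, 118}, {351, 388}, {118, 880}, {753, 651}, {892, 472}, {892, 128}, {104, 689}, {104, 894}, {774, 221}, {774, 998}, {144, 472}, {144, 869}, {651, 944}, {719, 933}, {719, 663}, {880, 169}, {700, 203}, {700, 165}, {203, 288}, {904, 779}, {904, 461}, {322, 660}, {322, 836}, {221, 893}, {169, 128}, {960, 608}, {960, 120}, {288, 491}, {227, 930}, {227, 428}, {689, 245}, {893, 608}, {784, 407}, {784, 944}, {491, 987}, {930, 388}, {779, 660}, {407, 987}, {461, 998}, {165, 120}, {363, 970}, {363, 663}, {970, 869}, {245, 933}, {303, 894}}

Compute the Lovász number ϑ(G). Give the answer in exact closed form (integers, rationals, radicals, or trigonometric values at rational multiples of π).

51*cos(pi/51)/(cos(pi/51) + 1)

N(288) = {203, 491}, |N(288)| = 2.
Vertex 351 has 2 neighbors: 118, 388.
deg(660) = 2; N(660) = {322, 779}.
deg(120) = 2; N(120) = {960, 165}.
Every vertex has degree 2 (N=51); this is C_{51}, the 51-cycle.
Distinct eigenvalues (to 6 d.p.): [2.0, 1.984841, 1.939594, 1.864944, 1.762024, 1.632394, 1.478018, 1.301237, 1.10473, 0.891477, 0.66471, 0.427866, 0.184537, -0.06159, -0.306783, -0.547326, -0.779572, -1.0, -1.205269, -1.392268, -1.558161, -1.700434, -1.816931, -1.905884, -1.965946, -1.996207].
ϑ = −N·λ_min/(λ_max−λ_min) = −51·(-2*cos(pi/51))/(2−(-2*cos(pi/51))) = 51*cos(pi/51)/(cos(pi/51) + 1).
= 25.47579449… (decimal).
Check 25 ≤ 51*cos(pi/51)/(cos(pi/51) + 1) ≤ 26: both strict.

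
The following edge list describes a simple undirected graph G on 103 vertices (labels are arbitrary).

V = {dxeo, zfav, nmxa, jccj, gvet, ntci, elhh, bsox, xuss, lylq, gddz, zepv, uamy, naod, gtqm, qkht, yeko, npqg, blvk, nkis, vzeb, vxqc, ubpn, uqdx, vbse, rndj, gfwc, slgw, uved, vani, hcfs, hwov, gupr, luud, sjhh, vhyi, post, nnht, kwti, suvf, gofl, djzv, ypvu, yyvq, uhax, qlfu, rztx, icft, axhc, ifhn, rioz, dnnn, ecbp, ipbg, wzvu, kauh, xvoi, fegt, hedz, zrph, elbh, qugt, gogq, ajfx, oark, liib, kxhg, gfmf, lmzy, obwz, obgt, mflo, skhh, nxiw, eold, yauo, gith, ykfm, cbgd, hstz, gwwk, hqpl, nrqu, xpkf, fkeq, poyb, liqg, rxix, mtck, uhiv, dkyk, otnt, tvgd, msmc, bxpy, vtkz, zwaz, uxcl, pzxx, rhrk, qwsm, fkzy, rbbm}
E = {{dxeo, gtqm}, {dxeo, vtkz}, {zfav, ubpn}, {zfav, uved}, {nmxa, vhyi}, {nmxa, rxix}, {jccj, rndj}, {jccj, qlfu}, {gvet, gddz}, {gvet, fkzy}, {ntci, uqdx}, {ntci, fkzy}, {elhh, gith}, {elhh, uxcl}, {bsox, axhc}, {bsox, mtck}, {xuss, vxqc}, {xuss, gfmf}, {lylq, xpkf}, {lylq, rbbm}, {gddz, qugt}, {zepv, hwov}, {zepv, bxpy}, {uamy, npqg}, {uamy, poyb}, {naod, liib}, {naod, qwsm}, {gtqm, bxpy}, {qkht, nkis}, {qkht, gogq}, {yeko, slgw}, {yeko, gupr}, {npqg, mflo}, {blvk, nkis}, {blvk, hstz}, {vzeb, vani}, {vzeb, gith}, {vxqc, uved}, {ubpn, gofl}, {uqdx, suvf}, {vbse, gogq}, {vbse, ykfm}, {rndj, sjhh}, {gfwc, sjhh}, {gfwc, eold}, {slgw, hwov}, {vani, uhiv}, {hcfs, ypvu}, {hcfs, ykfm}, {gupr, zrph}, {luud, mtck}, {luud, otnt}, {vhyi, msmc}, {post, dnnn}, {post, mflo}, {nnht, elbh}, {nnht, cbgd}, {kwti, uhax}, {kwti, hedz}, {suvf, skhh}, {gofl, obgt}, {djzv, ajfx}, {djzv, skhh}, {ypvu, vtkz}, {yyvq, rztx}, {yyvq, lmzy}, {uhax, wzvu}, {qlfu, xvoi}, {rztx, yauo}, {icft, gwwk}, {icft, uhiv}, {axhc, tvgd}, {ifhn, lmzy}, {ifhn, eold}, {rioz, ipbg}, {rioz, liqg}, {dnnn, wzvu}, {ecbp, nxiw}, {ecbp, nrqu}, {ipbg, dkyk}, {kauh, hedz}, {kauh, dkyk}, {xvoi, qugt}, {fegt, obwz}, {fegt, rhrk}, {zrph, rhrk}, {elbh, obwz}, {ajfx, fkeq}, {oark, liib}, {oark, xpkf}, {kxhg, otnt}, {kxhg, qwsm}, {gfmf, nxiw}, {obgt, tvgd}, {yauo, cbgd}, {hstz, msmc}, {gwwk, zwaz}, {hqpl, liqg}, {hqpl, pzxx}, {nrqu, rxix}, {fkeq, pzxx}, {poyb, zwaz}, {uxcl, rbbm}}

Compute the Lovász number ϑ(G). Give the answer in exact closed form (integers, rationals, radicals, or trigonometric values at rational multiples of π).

N(ipbg) = {rioz, dkyk}, |N(ipbg)| = 2.
deg(fkeq) = 2; N(fkeq) = {ajfx, pzxx}.
deg(icft) = 2; N(icft) = {gwwk, uhiv}.
Vertex naod has 2 neighbors: liib, qwsm.
Regular of degree 2 on 103 vertices: a single 103-cycle (edge-transitive).
A has 52 distinct eigenvalues ≈ [2.0, 1.996, 1.985, 1.967, 1.941, 1.908, 1.868, 1.82, 1.767, 1.706, 1.639, 1.566, 1.488, 1.403, 1.314, 1.22, 1.121, 1.018, 0.911, 0.8, 0.687, 0.571, 0.454, 0.334, 0.213, 0.091, -0.03, -0.152, -0.274, -0.394, -0.513, -0.63, -0.744, -0.856, -0.965, -1.07, -1.171, -1.267, -1.359, -1.446, -1.528, -1.604, -1.673, -1.737, -1.794, -1.845, -1.888, -1.925, -1.955, -1.977, -1.992, -1.999].
−103·(-2*cos(pi/103)) / ((2)−(-2*cos(pi/103))) = 103*cos(pi/103)/(cos(pi/103) + 1) = ϑ(G).
= 51.488020467… (decimal).
Sandwich: α(G)=51 ≤ ϑ(G)=103*cos(pi/103)/(cos(pi/103) + 1) ≤ χ(Ḡ)=52 (both strict).

103*cos(pi/103)/(cos(pi/103) + 1)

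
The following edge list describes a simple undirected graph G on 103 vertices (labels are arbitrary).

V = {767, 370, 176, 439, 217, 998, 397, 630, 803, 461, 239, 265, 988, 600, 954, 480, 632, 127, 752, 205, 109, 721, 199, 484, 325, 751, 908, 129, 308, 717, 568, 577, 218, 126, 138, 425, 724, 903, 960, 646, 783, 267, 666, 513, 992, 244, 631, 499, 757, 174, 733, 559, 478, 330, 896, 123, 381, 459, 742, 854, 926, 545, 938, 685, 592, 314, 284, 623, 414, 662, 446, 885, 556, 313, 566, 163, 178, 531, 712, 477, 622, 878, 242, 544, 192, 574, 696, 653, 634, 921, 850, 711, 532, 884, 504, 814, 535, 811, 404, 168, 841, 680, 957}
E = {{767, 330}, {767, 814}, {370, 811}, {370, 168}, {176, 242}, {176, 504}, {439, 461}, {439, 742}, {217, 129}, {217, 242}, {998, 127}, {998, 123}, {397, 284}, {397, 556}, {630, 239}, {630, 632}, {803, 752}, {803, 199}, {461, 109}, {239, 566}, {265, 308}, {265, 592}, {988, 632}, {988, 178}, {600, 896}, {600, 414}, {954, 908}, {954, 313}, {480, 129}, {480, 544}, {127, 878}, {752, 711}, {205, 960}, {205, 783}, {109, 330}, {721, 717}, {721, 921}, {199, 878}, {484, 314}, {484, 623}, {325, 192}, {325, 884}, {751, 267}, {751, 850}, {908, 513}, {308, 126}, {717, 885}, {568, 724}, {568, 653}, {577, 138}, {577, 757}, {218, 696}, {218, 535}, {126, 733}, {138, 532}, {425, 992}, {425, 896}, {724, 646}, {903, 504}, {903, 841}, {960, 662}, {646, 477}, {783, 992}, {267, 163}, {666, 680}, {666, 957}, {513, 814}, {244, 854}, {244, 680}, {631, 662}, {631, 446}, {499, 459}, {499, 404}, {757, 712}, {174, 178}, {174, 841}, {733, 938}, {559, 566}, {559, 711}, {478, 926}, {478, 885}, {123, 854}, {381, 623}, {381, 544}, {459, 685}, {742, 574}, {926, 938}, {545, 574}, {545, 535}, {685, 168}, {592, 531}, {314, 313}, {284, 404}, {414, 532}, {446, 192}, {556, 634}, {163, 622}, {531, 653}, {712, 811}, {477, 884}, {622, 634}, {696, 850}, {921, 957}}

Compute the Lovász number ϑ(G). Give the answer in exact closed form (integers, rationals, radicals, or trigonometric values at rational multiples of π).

N(757) = {577, 712}, |N(757)| = 2.
Vertex 938 has 2 neighbors: 733, 926.
Vertex 803 has 2 neighbors: 752, 199.
deg(783) = 2; N(783) = {205, 992}.
Every vertex has degree 2 (N=103); a single 103-cycle (edge-transitive).
Distinct eigenvalues (to 6 d.p.): [2.0, 1.99628, 1.985134, 1.966602, 1.940755, 1.907689, 1.867525, 1.820414, 1.766531, 1.706077, 1.639275, 1.566376, 1.487649, 1.403389, 1.313908, 1.219538, 1.120632, 1.017558, 0.910698, 0.80045, 0.687224, 0.571442, 0.453534, 0.333938, 0.213101, 0.091471, -0.0305, -0.152357, -0.273647, -0.393919, -0.512726, -0.629626, -0.744183, -0.855972, -0.964576, -1.069593, -1.17063, -1.267312, -1.35928, -1.446192, -1.527723, -1.603572, -1.673454, -1.737112, -1.794307, -1.844828, -1.888485, -1.925117, -1.954588, -1.976787, -1.991633, -1.99907].
ϑ = −N·λ_min/(λ_max−λ_min) = −103·(-2*cos(pi/103))/(2−(-2*cos(pi/103))) = 103*cos(pi/103)/(cos(pi/103) + 1).
ϑ(G) ≈ 51.48802.
51 ≤ 103*cos(pi/103)/(cos(pi/103) + 1) ≤ 52: both strict.

103*cos(pi/103)/(cos(pi/103) + 1)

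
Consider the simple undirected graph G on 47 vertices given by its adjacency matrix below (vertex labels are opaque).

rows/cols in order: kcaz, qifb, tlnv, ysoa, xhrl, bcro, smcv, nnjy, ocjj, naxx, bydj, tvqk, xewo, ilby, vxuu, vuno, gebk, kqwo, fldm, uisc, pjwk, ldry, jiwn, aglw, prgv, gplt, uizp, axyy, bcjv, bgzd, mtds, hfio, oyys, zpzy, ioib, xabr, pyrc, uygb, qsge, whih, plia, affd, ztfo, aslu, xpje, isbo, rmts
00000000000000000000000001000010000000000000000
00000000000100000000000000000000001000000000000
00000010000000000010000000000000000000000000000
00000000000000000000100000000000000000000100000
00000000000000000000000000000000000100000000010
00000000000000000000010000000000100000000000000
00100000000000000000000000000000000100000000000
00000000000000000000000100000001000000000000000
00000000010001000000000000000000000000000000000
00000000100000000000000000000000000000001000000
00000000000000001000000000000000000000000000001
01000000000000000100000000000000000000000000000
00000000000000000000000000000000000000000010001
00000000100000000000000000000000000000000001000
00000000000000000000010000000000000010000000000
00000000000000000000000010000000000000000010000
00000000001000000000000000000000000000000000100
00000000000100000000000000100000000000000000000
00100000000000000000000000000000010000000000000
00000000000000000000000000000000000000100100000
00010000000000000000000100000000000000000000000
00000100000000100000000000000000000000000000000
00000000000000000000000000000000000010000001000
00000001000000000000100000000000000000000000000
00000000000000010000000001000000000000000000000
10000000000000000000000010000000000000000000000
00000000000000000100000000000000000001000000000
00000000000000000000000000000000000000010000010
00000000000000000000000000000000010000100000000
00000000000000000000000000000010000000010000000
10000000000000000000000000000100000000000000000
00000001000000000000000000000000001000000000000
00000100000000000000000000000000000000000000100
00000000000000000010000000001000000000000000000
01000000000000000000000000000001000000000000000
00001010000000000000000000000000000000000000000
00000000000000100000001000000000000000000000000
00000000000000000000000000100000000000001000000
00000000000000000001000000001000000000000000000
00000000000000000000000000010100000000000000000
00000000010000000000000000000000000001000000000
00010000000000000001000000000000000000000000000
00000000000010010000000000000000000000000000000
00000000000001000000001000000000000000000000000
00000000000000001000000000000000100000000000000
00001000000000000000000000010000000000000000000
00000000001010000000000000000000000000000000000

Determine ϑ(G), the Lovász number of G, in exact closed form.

47*cos(pi/47)/(cos(pi/47) + 1)

Vertex nnjy has 2 neighbors: aglw, hfio.
deg(affd) = 2; N(affd) = {ysoa, uisc}.
deg(zpzy) = 2; N(zpzy) = {fldm, bcjv}.
N(ocjj) = {naxx, ilby}, |N(ocjj)| = 2.
Every vertex has degree 2 (N=47); this is C_{47}, the 47-cycle.
spec(A) ≈ [2.0, 1.982155, 1.928938, 1.8413, 1.720803, 1.569599, 1.390385, 1.186359, 0.961164, 0.718816, 0.46364, 0.200191, -0.06683, -0.332659, -0.592551, -0.84187, -1.076165, -1.291256, -1.483304, -1.648883, -1.785038, -1.889338, -1.959923, -1.995534] (distinct, 6 d.p.).
ϑ = −N·λ_min/(λ_max−λ_min) = −47·(-2*cos(pi/47))/(2−(-2*cos(pi/47))) = 47*cos(pi/47)/(cos(pi/47) + 1).
= 23.4737… (decimal).
Lovász sandwich 23 ≤ 47*cos(pi/47)/(cos(pi/47) + 1) ≤ 24: both strict.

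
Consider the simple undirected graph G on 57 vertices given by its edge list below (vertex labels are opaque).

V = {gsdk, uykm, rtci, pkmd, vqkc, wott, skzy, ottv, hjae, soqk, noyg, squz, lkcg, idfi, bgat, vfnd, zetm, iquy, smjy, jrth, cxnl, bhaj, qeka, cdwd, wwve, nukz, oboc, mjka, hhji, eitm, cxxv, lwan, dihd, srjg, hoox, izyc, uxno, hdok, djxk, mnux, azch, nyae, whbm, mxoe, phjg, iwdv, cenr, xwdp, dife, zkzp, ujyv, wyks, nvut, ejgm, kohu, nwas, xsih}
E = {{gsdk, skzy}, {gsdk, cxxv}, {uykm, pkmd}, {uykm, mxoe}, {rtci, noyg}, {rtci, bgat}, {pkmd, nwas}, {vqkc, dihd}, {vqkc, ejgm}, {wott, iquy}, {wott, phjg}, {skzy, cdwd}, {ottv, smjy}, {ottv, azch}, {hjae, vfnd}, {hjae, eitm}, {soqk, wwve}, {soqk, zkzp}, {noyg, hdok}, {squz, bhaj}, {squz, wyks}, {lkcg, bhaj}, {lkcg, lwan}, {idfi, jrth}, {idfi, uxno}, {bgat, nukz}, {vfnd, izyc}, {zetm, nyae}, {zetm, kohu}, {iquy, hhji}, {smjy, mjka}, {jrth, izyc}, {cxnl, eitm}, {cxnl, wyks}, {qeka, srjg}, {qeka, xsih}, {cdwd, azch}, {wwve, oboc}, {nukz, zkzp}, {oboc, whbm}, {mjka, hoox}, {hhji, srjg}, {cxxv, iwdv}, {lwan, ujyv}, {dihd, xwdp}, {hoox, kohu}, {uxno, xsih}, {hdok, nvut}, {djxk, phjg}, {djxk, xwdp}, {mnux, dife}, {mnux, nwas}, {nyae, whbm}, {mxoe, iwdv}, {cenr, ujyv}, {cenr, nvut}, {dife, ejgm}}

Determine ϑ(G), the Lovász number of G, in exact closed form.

Vertex nukz has 2 neighbors: bgat, zkzp.
Vertex nvut has 2 neighbors: hdok, cenr.
Vertex gsdk has 2 neighbors: skzy, cxxv.
Vertex qeka has 2 neighbors: srjg, xsih.
deg(v) = 2 for all v (|V|=57); the odd cycle C_{57}.
Distinct eigenvalues (to 4 d.p.): [2.0, 1.9879, 1.9516, 1.8916, 1.8087, 1.7038, 1.5783, 1.4336, 1.2714, 1.0939, 0.9031, 0.7013, 0.491, 0.2747, 0.0551, -0.1652, -0.3834, -0.597, -0.8034, -1.0, -1.1845, -1.3546, -1.5082, -1.6436, -1.7589, -1.853, -1.9245, -1.9727, -1.997].
Lovász: ϑ = −57(-2*cos(pi/57))/(2+-(-1)*2*cos(pi/57)) = 57*cos(pi/57)/(cos(pi/57) + 1).
= 28.478345168… (decimal).
28 ≤ 57*cos(pi/57)/(cos(pi/57) + 1) ≤ 29: both strict.

57*cos(pi/57)/(cos(pi/57) + 1)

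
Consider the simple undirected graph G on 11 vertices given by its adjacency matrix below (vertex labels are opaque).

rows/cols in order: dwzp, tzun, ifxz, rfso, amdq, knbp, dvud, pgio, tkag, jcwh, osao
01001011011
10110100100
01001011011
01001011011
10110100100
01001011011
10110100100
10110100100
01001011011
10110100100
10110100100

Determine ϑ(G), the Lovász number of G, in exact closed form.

N(osao) = {dwzp, ifxz, rfso, knbp, tkag}, |N(osao)| = 5.
deg(tzun) = 5; N(tzun) = {dwzp, ifxz, rfso, knbp, tkag}.
N(rfso) = {tzun, amdq, dvud, pgio, jcwh, osao}, |N(rfso)| = 6.
N(dvud) = {dwzp, ifxz, rfso, knbp, tkag}, |N(dvud)| = 5.
G = K_{6,5}: α = 6 = χ(Ḡ), so ϑ = 6.
ϑ(G) ≈ 6.0000.
Check 6 ≤ 6 ≤ 6: collapsed.

6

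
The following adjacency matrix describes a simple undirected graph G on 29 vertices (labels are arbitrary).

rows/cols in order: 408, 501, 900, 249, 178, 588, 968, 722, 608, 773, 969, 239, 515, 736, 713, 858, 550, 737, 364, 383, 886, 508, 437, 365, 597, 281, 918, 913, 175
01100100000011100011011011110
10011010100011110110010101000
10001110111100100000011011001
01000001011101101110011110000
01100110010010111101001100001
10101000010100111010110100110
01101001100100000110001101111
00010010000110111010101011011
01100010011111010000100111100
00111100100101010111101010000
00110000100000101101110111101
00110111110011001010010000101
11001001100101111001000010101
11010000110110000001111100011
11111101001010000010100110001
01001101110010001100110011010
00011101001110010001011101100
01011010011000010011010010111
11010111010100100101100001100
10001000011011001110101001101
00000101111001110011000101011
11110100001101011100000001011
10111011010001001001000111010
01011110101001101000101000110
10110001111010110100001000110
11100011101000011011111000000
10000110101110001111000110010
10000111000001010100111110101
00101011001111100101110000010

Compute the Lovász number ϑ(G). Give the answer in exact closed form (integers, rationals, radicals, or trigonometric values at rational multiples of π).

N(550) = {249, 178, 588, 722, 969, 239, 515, 858, 383, 508, 437, 365, 281, 918}, |N(550)| = 14.
N(175) = {900, 178, 968, 722, 969, 239, 515, 736, 713, 737, 383, 886, 508, 913}, |N(175)| = 14.
Vertex 722 has 14 neighbors: 249, 968, 239, 515, 713, 858, 550, 364, 886, 437, 597, 281, 913, 175.
N(281) = {408, 501, 900, 968, 722, 608, 969, 858, 550, 364, 383, 886, 508, 437}, |N(281)| = 14.
14-regular, N=29; SR(29,14,6,7) — a Paley graph.
The 3 distinct eigenvalues: [14.0, 2.192582, -3.192582].
Lovász: ϑ = −29(-sqrt(29)/2 - 1/2)/(14+-(-sqrt(29)/2 - 1/2)) = sqrt(29).
= 5.385165… (decimal).

sqrt(29)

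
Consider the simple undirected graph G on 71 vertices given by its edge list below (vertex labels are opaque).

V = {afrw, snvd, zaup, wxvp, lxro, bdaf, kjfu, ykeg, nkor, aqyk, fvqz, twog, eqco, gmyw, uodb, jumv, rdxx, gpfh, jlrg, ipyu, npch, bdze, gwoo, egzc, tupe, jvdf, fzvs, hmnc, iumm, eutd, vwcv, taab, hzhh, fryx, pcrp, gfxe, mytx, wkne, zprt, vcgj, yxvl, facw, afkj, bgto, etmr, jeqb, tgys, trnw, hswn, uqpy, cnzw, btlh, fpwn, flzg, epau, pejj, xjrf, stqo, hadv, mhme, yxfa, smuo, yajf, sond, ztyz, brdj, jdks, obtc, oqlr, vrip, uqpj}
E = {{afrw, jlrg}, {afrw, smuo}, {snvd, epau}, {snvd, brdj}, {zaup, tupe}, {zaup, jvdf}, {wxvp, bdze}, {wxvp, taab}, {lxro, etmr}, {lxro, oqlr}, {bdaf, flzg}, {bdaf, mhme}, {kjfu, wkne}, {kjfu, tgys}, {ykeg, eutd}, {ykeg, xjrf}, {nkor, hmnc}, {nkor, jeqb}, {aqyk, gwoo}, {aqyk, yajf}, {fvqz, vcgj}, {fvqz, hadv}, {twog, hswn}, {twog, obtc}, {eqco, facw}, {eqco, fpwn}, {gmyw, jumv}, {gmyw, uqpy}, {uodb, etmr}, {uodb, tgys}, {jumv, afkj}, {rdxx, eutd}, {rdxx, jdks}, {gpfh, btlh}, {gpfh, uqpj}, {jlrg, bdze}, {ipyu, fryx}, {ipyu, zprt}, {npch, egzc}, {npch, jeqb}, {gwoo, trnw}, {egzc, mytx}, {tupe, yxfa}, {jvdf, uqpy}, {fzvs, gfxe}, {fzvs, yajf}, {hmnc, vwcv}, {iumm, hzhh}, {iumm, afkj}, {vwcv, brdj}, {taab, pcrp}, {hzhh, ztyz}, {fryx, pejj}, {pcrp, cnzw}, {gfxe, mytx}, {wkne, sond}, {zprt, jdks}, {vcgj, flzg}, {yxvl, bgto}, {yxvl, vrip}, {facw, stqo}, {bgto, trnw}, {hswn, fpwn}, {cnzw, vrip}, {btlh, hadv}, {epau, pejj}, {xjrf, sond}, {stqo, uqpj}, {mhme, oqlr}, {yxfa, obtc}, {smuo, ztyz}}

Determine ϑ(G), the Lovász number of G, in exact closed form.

71*cos(pi/71)/(cos(pi/71) + 1)

Vertex rdxx has 2 neighbors: eutd, jdks.
N(brdj) = {snvd, vwcv}, |N(brdj)| = 2.
deg(afrw) = 2; N(afrw) = {jlrg, smuo}.
deg(smuo) = 2; N(smuo) = {afrw, ztyz}.
2-regular, N=71; a single 71-cycle (edge-transitive).
spec(A) ≈ [2.0, 1.992174, 1.968756, 1.92993, 1.876, 1.807387, 1.724629, 1.628374, 1.519374, 1.398483, 1.266648, 1.124899, 0.974346, 0.816167, 0.651601, 0.481935, 0.308498, 0.132646, -0.044244, -0.220788, -0.395604, -0.567324, -0.734603, -0.896134, -1.05065, -1.196945, -1.333871, -1.460358, -1.575416, -1.678144, -1.767738, -1.843498, -1.904829, -1.951253, -1.982405, -1.998042] (distinct, 6 d.p.).
With N=71: ϑ(G) = 71·(-(-1)*2*cos(pi/71))/(2−(-2*cos(pi/71))) = 71*cos(pi/71)/(cos(pi/71) + 1).
ϑ(G) ≈ 35.4826.
Check 35 ≤ 71*cos(pi/71)/(cos(pi/71) + 1) ≤ 36: both strict.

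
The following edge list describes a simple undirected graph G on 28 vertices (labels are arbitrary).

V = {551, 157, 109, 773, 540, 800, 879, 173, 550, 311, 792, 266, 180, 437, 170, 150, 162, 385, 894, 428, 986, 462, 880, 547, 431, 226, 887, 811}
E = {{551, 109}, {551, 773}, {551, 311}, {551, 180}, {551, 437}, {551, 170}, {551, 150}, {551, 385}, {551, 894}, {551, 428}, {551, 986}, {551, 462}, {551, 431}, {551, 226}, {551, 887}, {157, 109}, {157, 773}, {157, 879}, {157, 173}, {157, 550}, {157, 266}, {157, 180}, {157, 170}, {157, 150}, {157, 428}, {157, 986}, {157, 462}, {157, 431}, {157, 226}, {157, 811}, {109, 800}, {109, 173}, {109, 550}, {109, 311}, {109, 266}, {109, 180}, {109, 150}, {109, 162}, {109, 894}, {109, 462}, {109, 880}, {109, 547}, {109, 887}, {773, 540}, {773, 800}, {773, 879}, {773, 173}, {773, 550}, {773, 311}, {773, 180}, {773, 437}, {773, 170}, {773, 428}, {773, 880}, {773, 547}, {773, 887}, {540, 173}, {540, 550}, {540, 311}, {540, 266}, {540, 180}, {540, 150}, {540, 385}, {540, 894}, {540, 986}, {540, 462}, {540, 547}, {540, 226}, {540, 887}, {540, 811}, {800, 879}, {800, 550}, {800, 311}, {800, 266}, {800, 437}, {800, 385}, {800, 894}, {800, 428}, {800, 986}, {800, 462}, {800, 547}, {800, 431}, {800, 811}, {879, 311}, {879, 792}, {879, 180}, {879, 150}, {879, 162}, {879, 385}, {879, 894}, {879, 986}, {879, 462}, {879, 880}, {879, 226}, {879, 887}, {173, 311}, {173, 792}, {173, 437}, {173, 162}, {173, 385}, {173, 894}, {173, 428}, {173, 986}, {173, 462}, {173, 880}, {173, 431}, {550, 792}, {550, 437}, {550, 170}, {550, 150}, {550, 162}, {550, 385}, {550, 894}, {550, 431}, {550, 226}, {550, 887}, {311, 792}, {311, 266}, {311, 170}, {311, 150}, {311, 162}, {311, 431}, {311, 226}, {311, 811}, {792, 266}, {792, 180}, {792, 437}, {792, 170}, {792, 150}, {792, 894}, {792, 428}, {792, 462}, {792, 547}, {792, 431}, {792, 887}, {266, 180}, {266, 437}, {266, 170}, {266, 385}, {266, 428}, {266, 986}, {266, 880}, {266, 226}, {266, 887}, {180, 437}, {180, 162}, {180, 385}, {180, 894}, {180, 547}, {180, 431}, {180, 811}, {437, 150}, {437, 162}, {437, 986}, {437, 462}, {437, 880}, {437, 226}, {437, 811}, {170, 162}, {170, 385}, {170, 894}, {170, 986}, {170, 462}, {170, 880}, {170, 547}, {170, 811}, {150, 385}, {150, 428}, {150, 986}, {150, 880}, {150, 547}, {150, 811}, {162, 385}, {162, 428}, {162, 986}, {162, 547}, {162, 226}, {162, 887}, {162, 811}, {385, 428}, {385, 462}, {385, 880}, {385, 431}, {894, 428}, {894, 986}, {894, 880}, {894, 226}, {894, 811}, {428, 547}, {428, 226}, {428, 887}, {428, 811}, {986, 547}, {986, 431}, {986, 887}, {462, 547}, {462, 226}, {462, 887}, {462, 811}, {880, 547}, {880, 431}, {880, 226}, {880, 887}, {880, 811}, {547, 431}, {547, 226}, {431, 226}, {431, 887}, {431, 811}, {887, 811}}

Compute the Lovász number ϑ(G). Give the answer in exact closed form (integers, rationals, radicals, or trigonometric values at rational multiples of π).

7

deg(385) = 15; N(385) = {551, 540, 800, 879, 173, 550, 266, 180, 170, 150, 162, 428, 462, 880, 431}.
N(792) = {879, 173, 550, 311, 266, 180, 437, 170, 150, 894, 428, 462, 547, 431, 887}, |N(792)| = 15.
Vertex 150 has 15 neighbors: 551, 157, 109, 540, 879, 550, 311, 792, 437, 385, 428, 986, 880, 547, 811.
deg(811) = 15; N(811) = {157, 540, 800, 311, 180, 437, 170, 150, 162, 894, 428, 462, 880, 431, 887}.
deg(v) = 15 for all v (|V|=28); Kneser-type, 2-subsets of [8].
A has 3 distinct eigenvalues ≈ [15.0, 1.0, -5.0].
Lovász: ϑ = −28(-5)/(15+-1*(-5)) = 7.
= 7.00000… (decimal).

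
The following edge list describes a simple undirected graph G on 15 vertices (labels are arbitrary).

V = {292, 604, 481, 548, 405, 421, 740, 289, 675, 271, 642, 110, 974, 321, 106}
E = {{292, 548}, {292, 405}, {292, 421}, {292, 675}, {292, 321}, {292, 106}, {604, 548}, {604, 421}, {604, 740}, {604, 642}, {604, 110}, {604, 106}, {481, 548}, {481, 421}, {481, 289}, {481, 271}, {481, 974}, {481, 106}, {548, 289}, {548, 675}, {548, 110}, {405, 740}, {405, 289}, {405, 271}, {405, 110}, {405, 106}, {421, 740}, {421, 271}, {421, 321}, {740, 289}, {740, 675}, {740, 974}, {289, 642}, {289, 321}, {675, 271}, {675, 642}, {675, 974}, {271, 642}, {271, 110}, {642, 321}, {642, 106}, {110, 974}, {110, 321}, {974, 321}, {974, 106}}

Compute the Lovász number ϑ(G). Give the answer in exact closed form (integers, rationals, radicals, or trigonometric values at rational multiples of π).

N(548) = {292, 604, 481, 289, 675, 110}, |N(548)| = 6.
Vertex 740 has 6 neighbors: 604, 405, 421, 289, 675, 974.
Vertex 604 has 6 neighbors: 548, 421, 740, 642, 110, 106.
deg(321) = 6; N(321) = {292, 421, 289, 642, 110, 974}.
deg(v) = 6 for all v (|V|=15); Kneser-type, 2-subsets of [6].
spec(A) ≈ [6.0, 1.0, -3.0] (distinct, 6 d.p.).
ϑ = −N·λ_min/(λ_max−λ_min) = −15·(-3)/(6−(-3)) = 5.
ϑ(G) ≈ 5.00000000.

5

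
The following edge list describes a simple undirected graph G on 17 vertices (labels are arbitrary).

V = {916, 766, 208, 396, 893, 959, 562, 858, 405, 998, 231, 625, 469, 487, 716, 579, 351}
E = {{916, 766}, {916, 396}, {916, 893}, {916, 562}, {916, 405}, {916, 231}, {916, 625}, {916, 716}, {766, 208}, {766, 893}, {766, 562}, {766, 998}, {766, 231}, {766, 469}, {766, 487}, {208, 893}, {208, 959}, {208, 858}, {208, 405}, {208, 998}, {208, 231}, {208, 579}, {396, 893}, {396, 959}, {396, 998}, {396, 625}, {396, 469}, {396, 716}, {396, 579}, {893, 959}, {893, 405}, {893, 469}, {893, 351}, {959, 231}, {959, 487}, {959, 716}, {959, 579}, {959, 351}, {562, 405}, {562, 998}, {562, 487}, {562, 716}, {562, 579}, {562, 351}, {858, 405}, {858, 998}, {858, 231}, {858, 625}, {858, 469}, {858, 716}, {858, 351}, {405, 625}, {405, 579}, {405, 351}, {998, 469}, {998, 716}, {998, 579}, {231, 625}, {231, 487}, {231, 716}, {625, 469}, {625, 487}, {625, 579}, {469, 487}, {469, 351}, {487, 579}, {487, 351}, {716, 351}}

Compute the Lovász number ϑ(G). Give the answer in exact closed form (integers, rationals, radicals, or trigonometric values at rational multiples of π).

Vertex 208 has 8 neighbors: 766, 893, 959, 858, 405, 998, 231, 579.
Vertex 231 has 8 neighbors: 916, 766, 208, 959, 858, 625, 487, 716.
Vertex 916 has 8 neighbors: 766, 396, 893, 562, 405, 231, 625, 716.
N(998) = {766, 208, 396, 562, 858, 469, 716, 579}, |N(998)| = 8.
deg(v) = 8 for all v (|V|=17); strongly regular (17,8,3,4).
The 3 distinct eigenvalues: [8.0, 1.56155, -2.56155].
λ_max=8, λ_min=-sqrt(17)/2 - 1/2; ϑ = −17·λ_min/(λ_max−λ_min) = sqrt(17).
≈ 4.123105626 (to 9 d.p.).

sqrt(17)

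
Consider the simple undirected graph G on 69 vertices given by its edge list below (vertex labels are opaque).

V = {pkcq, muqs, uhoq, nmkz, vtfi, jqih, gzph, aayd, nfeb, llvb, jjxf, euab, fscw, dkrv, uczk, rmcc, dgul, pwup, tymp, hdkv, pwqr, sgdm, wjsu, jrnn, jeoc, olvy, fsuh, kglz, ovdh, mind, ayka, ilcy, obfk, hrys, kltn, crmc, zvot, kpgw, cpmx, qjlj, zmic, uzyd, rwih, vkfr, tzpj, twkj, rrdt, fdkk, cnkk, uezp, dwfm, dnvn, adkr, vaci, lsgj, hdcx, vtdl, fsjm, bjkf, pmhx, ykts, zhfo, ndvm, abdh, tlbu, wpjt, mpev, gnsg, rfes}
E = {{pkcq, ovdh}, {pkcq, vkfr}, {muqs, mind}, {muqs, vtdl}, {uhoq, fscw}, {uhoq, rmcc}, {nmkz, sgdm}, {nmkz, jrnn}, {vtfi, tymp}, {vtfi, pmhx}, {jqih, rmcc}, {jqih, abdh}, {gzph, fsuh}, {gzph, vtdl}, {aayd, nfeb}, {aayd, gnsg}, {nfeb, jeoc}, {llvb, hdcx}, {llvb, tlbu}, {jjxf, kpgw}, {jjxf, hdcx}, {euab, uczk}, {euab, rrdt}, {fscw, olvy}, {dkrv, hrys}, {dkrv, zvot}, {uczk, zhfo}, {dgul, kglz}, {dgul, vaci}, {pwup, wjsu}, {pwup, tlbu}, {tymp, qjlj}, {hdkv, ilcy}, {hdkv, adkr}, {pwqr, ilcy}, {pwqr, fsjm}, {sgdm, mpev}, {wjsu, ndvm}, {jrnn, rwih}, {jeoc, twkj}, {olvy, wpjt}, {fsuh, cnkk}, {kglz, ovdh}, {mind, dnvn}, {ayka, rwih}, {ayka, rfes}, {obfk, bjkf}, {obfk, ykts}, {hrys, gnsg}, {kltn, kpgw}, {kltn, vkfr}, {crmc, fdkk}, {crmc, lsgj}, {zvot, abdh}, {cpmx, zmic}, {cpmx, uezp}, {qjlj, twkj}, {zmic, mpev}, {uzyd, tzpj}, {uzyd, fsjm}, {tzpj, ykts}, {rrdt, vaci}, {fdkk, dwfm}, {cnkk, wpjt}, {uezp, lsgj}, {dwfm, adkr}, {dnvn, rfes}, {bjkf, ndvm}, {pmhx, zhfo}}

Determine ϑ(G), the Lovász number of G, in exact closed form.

Vertex vaci has 2 neighbors: dgul, rrdt.
N(fsjm) = {pwqr, uzyd}, |N(fsjm)| = 2.
Vertex tlbu has 2 neighbors: llvb, pwup.
Vertex nmkz has 2 neighbors: sgdm, jrnn.
69-vertex 2-regular graph: the odd cycle C_{69}.
Distinct eigenvalues (to 3 d.p.): [2.0, 1.992, 1.967, 1.926, 1.869, 1.796, 1.709, 1.607, 1.492, 1.365, 1.227, 1.078, 0.92, 0.755, 0.583, 0.407, 0.227, 0.046, -0.136, -0.317, -0.496, -0.67, -0.838, -1.0, -1.153, -1.297, -1.43, -1.551, -1.66, -1.754, -1.834, -1.899, -1.948, -1.981, -1.998].
Lovász (edge-transitive): ϑ = −69·(-2*cos(pi/69))/((2)−(-2*cos(pi/69))) = 69*cos(pi/69)/(cos(pi/69) + 1).
≈ 34.48211 (to 5 d.p.).
34 ≤ 69*cos(pi/69)/(cos(pi/69) + 1) ≤ 35: both strict.

69*cos(pi/69)/(cos(pi/69) + 1)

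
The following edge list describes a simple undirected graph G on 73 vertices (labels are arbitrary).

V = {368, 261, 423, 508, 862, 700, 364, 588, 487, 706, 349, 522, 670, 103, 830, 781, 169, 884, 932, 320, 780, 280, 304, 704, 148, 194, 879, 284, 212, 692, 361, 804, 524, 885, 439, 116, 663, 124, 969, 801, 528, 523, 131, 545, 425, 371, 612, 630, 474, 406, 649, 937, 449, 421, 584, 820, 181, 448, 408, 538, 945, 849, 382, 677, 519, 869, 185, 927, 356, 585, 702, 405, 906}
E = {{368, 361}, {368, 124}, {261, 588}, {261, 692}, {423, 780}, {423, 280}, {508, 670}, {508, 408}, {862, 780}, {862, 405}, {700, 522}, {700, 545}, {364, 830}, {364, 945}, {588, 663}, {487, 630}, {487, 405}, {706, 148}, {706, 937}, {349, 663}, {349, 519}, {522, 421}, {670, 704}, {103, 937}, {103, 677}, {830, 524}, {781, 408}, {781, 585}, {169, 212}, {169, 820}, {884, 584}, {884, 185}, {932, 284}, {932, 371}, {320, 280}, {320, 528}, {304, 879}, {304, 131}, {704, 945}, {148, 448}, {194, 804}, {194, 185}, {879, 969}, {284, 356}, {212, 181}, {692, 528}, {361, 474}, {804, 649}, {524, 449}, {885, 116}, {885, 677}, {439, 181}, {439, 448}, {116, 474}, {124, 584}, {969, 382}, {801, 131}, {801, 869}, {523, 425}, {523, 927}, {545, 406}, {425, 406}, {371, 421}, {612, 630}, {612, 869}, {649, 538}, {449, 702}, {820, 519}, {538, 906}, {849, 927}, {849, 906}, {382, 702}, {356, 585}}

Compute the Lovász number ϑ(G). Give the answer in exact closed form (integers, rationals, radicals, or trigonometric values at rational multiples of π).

73*cos(pi/73)/(cos(pi/73) + 1)

deg(181) = 2; N(181) = {212, 439}.
deg(261) = 2; N(261) = {588, 692}.
deg(538) = 2; N(538) = {649, 906}.
N(148) = {706, 448}, |N(148)| = 2.
73-vertex 2-regular graph: a single 73-cycle (edge-transitive).
A has 37 distinct eigenvalues ≈ [2.0, 1.9926, 1.97044, 1.9337, 1.88263, 1.81764, 1.73918, 1.64785, 1.54431, 1.42935, 1.3038, 1.1686, 1.02474, 0.8733, 0.7154, 0.55219, 0.3849, 0.21476, 0.04303, -0.12902, -0.30011, -0.46898, -0.63438, -0.79509, -0.9499, -1.09769, -1.23734, -1.36784, -1.48821, -1.59756, -1.69508, -1.78006, -1.85185, -1.90993, -1.95388, -1.98335, -1.99815].
ϑ = −N·λ_min/(λ_max−λ_min) = −73·(-2*cos(pi/73))/(2−(-2*cos(pi/73))) = 73*cos(pi/73)/(cos(pi/73) + 1).
= 36.48309477… (decimal).
Check 36 ≤ 73*cos(pi/73)/(cos(pi/73) + 1) ≤ 37: both strict.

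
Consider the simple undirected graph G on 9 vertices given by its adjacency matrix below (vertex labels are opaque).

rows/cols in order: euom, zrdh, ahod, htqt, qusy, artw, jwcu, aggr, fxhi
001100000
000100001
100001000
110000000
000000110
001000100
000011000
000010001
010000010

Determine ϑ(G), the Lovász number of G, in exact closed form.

N(htqt) = {euom, zrdh}, |N(htqt)| = 2.
N(artw) = {ahod, jwcu}, |N(artw)| = 2.
N(fxhi) = {zrdh, aggr}, |N(fxhi)| = 2.
Vertex aggr has 2 neighbors: qusy, fxhi.
9-vertex 2-regular graph: the odd cycle C_{9}.
The 5 distinct eigenvalues: [2.0, 1.5321, 0.3473, -1.0, -1.8794].
Lovász (edge-transitive): ϑ = −9·(-2*cos(pi/9))/((2)−(-2*cos(pi/9))) = 9*cos(pi/9)/(cos(pi/9) + 1).
≈ 4.3601 (to 4 d.p.).
α=4, χ(Ḡ)=5; ϑ=9*cos(pi/9)/(cos(pi/9) + 1) lies between (both strict).

9*cos(pi/9)/(cos(pi/9) + 1)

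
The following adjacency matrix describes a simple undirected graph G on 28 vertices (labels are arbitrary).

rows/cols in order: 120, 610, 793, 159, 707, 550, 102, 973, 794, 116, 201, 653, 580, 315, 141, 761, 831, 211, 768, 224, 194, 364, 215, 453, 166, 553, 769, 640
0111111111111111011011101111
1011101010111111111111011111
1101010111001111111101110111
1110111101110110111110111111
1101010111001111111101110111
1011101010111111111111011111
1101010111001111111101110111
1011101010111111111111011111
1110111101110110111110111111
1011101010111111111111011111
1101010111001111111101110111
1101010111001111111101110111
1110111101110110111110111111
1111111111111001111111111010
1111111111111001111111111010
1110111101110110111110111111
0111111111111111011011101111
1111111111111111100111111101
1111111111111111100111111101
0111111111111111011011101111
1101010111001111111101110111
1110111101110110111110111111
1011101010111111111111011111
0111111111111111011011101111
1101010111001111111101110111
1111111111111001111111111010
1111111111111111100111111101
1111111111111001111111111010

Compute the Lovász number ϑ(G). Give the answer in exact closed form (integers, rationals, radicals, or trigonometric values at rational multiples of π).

deg(120) = 24; N(120) = {610, 793, 159, 707, 550, 102, 973, 794, 116, 201, 653, 580, 315, 141, 761, 211, 768, 194, 364, 215, 166, 553, 769, 640}.
Vertex 973 has 23 neighbors: 120, 793, 159, 707, 102, 794, 201, 653, 580, 315, 141, 761, 831, 211, 768, 224, 194, 364, 453, 166, 553, 769, 640.
N(580) = {120, 610, 793, 707, 550, 102, 973, 116, 201, 653, 315, 141, 831, 211, 768, 224, 194, 215, 453, 166, 553, 769, 640}, |N(580)| = 23.
Vertex 116 has 23 neighbors: 120, 793, 159, 707, 102, 794, 201, 653, 580, 315, 141, 761, 831, 211, 768, 224, 194, 364, 453, 166, 553, 769, 640.
Complete 6-partite, parts [7, 5, 5, 4, 4, 3]: perfect, ϑ = α = 7.
ϑ(G) ≈ 7.000000.
α=7, χ(Ḡ)=7; ϑ=7 lies between (collapsed).

7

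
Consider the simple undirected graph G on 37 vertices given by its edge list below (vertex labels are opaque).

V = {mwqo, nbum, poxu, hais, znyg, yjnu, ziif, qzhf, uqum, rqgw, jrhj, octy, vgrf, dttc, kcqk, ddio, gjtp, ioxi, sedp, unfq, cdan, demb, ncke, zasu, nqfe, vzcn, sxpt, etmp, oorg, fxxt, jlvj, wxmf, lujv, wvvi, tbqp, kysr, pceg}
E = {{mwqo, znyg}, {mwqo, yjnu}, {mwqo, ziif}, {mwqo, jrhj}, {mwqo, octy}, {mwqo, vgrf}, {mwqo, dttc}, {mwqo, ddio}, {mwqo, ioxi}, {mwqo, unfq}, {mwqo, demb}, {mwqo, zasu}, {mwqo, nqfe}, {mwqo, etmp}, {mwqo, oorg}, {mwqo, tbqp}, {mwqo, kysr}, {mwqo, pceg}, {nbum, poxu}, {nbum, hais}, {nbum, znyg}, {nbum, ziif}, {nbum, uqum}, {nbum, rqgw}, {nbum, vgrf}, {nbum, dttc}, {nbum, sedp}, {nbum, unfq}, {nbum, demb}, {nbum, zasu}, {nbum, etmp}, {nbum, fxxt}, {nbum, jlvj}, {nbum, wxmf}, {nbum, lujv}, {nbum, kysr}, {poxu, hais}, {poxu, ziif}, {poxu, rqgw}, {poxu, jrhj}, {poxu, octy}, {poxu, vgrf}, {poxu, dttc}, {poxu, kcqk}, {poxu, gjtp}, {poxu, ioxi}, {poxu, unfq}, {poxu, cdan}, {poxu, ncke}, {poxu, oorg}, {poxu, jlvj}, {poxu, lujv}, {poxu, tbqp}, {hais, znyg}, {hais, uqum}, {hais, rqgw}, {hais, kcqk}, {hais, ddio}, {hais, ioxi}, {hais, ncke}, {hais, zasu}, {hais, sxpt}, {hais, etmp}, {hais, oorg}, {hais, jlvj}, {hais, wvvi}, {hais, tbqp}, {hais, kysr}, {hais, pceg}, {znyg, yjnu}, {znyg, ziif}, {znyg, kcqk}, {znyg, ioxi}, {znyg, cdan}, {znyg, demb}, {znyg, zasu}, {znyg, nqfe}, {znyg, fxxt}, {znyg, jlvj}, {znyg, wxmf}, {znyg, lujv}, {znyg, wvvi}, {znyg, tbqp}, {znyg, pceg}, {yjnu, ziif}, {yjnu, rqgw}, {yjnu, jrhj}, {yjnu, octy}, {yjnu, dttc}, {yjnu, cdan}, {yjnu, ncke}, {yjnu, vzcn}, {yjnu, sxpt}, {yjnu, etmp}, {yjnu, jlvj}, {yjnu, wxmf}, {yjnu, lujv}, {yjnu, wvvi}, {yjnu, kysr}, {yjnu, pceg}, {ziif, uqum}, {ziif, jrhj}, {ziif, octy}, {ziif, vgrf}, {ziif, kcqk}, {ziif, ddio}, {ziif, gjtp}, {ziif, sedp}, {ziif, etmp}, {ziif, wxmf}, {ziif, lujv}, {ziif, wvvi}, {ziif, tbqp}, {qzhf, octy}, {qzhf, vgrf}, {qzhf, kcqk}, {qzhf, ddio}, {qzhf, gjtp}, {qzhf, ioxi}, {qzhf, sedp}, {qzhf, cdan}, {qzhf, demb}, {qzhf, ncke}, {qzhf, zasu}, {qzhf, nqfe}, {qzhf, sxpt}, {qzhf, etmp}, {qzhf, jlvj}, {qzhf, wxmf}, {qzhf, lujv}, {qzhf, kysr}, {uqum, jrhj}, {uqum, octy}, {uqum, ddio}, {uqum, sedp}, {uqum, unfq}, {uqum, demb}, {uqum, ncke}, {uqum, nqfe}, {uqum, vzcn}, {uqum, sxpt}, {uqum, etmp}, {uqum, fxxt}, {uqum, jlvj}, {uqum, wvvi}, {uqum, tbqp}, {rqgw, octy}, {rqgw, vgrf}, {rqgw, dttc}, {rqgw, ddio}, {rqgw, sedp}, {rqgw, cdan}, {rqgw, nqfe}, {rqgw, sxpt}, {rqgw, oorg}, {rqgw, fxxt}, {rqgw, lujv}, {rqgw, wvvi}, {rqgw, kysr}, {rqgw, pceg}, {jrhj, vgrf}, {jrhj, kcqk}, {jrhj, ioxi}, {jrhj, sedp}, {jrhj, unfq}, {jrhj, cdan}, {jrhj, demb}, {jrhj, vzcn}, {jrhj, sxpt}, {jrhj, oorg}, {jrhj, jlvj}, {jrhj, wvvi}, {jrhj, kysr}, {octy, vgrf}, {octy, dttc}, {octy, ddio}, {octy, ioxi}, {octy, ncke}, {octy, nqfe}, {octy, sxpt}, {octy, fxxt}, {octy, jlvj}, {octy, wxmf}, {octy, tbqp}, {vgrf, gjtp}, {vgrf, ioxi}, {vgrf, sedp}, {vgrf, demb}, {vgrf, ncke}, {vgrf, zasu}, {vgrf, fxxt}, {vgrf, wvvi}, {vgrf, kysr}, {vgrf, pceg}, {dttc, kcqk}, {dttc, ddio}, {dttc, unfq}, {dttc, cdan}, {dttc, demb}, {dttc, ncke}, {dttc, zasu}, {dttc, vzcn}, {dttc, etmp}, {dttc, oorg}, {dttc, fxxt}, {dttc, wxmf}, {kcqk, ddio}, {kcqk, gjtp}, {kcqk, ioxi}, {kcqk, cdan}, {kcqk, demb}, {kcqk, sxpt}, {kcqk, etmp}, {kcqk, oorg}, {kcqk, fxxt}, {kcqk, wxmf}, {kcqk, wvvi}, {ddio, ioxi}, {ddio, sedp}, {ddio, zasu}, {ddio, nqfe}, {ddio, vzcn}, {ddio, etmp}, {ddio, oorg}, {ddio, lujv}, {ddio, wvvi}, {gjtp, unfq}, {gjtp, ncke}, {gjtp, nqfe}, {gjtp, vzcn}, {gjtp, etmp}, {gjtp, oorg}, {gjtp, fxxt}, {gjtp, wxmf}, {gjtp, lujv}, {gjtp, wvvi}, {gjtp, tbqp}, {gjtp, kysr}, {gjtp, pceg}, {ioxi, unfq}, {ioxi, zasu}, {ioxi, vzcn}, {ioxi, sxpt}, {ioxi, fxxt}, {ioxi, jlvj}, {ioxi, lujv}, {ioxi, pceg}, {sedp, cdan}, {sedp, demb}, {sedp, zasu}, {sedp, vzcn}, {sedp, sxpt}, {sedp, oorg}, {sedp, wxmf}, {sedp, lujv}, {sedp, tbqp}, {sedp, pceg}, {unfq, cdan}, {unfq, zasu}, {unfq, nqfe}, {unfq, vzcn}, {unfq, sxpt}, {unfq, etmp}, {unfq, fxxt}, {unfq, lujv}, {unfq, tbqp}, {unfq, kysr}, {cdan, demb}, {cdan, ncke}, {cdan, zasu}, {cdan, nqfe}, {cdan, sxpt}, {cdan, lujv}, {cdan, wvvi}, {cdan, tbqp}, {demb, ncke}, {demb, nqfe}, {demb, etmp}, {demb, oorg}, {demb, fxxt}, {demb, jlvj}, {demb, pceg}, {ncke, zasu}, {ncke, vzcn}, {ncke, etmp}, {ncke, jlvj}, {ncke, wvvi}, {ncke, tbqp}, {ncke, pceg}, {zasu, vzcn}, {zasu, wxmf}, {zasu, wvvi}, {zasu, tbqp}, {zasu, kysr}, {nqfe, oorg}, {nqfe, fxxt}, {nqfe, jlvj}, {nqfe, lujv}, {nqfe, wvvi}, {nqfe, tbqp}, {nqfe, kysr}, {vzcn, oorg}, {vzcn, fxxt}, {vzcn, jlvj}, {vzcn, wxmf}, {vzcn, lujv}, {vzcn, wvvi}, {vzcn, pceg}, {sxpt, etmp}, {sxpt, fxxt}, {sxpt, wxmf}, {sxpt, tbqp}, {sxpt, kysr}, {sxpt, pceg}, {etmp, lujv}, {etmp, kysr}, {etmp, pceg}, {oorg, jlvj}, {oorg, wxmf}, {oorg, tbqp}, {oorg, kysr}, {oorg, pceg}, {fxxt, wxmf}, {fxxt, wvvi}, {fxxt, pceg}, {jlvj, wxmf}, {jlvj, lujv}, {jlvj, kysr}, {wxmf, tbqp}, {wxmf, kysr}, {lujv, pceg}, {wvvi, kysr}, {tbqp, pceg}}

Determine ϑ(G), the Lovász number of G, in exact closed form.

sqrt(37)

deg(vgrf) = 18; N(vgrf) = {mwqo, nbum, poxu, ziif, qzhf, rqgw, jrhj, octy, gjtp, ioxi, sedp, demb, ncke, zasu, fxxt, wvvi, kysr, pceg}.
N(dttc) = {mwqo, nbum, poxu, yjnu, rqgw, octy, kcqk, ddio, unfq, cdan, demb, ncke, zasu, vzcn, etmp, oorg, fxxt, wxmf}, |N(dttc)| = 18.
deg(ncke) = 18; N(ncke) = {poxu, hais, yjnu, qzhf, uqum, octy, vgrf, dttc, gjtp, cdan, demb, zasu, vzcn, etmp, jlvj, wvvi, tbqp, pceg}.
N(unfq) = {mwqo, nbum, poxu, uqum, jrhj, dttc, gjtp, ioxi, cdan, zasu, nqfe, vzcn, sxpt, etmp, fxxt, lujv, tbqp, kysr}, |N(unfq)| = 18.
18-regular, N=37; Paley(37): SR with (k,λ,μ)=(18,8,9).
spec(A) ≈ [18.0, 2.5414, -3.5414] (distinct, 4 d.p.).
−37·(-sqrt(37)/2 - 1/2) / ((18)−(-sqrt(37)/2 - 1/2)) = sqrt(37) = ϑ(G).
≈ 6.082762530 (to 9 d.p.).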